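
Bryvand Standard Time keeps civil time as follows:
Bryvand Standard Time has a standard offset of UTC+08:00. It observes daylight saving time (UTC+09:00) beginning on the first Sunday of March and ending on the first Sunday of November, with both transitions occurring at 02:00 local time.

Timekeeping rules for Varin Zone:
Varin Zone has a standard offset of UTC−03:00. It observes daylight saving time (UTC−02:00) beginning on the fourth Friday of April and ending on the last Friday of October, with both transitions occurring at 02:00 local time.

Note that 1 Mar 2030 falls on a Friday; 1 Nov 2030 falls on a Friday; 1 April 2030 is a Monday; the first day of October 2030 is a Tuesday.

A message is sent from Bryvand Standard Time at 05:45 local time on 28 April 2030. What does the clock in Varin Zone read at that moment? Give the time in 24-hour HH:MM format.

18:45

1 March 2030 is a Friday, so the first Sunday is March 3.
1 November 2030 is a Friday, so the first Sunday is November 3.
Daylight saving runs 3 March – 3 November; 28 April 2030 is inside that window, so Bryvand Standard Time is at UTC+09:00.
05:45 Bryvand Standard Time − 9h = 20:45 UTC (rolling into the previous day, 27 April 2030).
1 April 2030 is a Monday, so the first Friday is April 5 and the fourth is April 26.
1 October 2030 is a Tuesday, so Fridays fall on 4, 11, 18, 25; the last is October 25.
At the standard offset (UTC−03:00), 20:45 UTC − 3h = 17:45 Varin Zone standard time.
Daylight saving runs 26 April – 25 October; the standard-time date in Varin Zone, 27 April 2030, is inside that window, so Varin Zone is at UTC−02:00.
20:45 UTC − 2h = 18:45 Varin Zone.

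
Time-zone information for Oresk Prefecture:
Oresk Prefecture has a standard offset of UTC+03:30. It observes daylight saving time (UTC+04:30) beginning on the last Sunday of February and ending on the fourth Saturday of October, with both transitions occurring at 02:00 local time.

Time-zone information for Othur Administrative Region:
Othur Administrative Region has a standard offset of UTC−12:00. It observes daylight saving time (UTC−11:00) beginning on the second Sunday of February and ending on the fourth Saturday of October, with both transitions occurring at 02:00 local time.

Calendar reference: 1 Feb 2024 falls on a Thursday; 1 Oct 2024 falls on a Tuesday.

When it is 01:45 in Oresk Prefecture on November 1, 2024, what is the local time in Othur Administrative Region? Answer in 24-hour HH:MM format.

10:15

1 February 2024 is a Thursday, so Sundays fall on 4, 11, 18, 25; the last is February 25.
1 October 2024 is a Tuesday, so the first Saturday is October 5 and the fourth is October 26.
November 1, 2024 is outside the daylight-saving period (25 February – 26 October), so Oresk Prefecture is on standard time, UTC+03:30.
01:45 Oresk Prefecture − 3h30m = 22:15 UTC (rolling into the previous day, 31 October 2024).
1 February 2024 is a Thursday, so the first Sunday is February 4 and the second is February 11.
1 October 2024 is a Tuesday, so the first Saturday is October 5 and the fourth is October 26.
At the standard offset (UTC−12:00), 22:15 UTC − 12h = 10:15 Othur Administrative Region standard time.
Daylight saving runs 11 February – 26 October; the standard-time date in Othur Administrative Region, October 31, 2024, is outside that window, so Othur Administrative Region is on standard time at UTC−12:00.
22:15 UTC − 12h = 10:15 Othur Administrative Region.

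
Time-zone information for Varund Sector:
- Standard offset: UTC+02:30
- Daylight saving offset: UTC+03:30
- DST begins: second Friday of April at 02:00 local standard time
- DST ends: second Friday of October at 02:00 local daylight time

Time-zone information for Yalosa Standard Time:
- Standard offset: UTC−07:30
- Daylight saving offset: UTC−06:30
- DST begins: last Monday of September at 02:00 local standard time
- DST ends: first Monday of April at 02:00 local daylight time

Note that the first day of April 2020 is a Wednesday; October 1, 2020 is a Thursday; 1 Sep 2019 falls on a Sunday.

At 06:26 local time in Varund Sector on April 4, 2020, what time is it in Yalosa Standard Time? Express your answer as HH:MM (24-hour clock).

1 April 2020 is a Wednesday, so the first Friday is April 3 and the second is April 10.
1 October 2020 is a Thursday, so the first Friday is October 2 and the second is October 9.
April 4, 2020 does not fall between 10 April and 9 October, so daylight saving is not in effect and Varund Sector is at UTC+02:30.
06:26 Varund Sector − 2h30m = 03:56 UTC.
1 September 2019 is a Sunday, so Mondays fall on 2, 9, 16, 23, 30; the last is September 30.
1 April 2020 is a Wednesday, so the first Monday is April 6.
At the standard offset (UTC−07:30), 03:56 UTC − 7h30m = 20:26 Yalosa Standard Time standard time (rolling into the previous day, 3 April 2020).
The standard-time date in Yalosa Standard Time, April 3, 2020, lies within the daylight-saving period (30 September 2019 – 6 April 2020), so Yalosa Standard Time is on daylight time, UTC−06:30.
03:56 UTC − 6h30m = 21:26 Yalosa Standard Time (rolling into the previous day, 3 April 2020).

21:26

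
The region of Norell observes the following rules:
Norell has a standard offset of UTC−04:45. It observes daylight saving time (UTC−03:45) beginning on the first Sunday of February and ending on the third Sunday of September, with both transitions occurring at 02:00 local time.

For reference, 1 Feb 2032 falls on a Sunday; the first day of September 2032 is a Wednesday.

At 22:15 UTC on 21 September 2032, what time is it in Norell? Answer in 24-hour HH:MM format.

17:30

1 February 2032 is a Sunday, so the first Sunday is February 1.
1 September 2032 is a Wednesday, so the first Sunday is September 5 and the third is September 19.
At the standard offset (UTC−04:45), 22:15 UTC − 4h45m = 17:30 Norell standard time.
The standard-time date in Norell, 21 September 2032, does not fall between 1 February and 19 September, so daylight saving is not in effect and Norell is at UTC−04:45.
22:15 UTC − 4h45m = 17:30 local.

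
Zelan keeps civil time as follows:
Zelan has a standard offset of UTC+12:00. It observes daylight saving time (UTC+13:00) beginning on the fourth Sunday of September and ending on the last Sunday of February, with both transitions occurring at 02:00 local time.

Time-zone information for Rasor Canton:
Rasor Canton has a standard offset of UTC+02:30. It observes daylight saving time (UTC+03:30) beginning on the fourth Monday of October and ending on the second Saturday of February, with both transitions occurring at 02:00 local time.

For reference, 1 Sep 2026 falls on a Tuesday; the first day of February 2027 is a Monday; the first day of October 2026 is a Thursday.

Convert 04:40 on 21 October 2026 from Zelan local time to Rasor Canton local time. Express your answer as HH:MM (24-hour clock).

1 September 2026 is a Tuesday, so the first Sunday is September 6 and the fourth is September 27.
1 February 2027 is a Monday, so Sundays fall on 7, 14, 21, 28; the last is February 28.
21 October 2026 lies within the daylight-saving period (27 September 2026 – 28 February 2027), so Zelan is on daylight time, UTC+13:00.
04:40 Zelan − 13h = 15:40 UTC (rolling into the previous day, 20 October 2026).
1 October 2026 is a Thursday, so the first Monday is October 5 and the fourth is October 26.
1 February 2027 is a Monday, so the first Saturday is February 6 and the second is February 13.
At the standard offset (UTC+02:30), 15:40 UTC + 2h30m = 18:10 Rasor Canton standard time.
The standard-time date in Rasor Canton, 20 October 2026, does not fall between 26 October 2026 and 13 February 2027, so daylight saving is not in effect and Rasor Canton is at UTC+02:30.
15:40 UTC + 2h30m = 18:10 Rasor Canton.

18:10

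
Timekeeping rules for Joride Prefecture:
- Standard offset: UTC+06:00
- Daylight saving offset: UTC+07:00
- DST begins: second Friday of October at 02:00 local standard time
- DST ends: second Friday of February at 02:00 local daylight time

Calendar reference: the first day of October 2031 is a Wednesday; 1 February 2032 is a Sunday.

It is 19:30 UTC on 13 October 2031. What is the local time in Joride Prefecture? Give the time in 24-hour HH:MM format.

1 October 2031 is a Wednesday, so the first Friday is October 3 and the second is October 10.
1 February 2032 is a Sunday, so the first Friday is February 6 and the second is February 13.
At the standard offset (UTC+06:00), 19:30 UTC + 6h = 01:30 Joride Prefecture standard time (rolling into the next day, 14 October 2031).
The standard-time date in Joride Prefecture, 14 October 2031, falls between 10 October 2031 and 13 February 2032, so daylight saving is in effect and Joride Prefecture is at UTC+07:00.
19:30 UTC + 7h = 02:30 local (rolling into the next day, 14 October 2031).

02:30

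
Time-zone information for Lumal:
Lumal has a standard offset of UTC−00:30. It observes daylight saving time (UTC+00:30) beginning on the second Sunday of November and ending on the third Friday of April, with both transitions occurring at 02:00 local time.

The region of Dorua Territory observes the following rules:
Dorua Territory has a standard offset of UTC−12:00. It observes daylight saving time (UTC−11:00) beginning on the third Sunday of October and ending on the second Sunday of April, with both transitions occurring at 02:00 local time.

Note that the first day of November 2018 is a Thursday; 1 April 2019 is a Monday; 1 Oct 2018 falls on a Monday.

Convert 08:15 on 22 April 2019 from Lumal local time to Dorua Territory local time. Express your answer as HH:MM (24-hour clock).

20:45

1 November 2018 is a Thursday, so the first Sunday is November 4 and the second is November 11.
1 April 2019 is a Monday, so the first Friday is April 5 and the third is April 19.
22 April 2019 is outside the daylight-saving period (11 November 2018 – 19 April 2019), so Lumal is on standard time, UTC−00:30.
08:15 Lumal + 0h30m = 08:45 UTC.
1 October 2018 is a Monday, so the first Sunday is October 7 and the third is October 21.
1 April 2019 is a Monday, so the first Sunday is April 7 and the second is April 14.
At the standard offset (UTC−12:00), 08:45 UTC − 12h = 20:45 Dorua Territory standard time (rolling into the previous day, 21 April 2019).
Daylight saving runs 21 October 2018 – 14 April 2019; the standard-time date in Dorua Territory, 21 April 2019, is outside that window, so Dorua Territory is on standard time at UTC−12:00.
08:45 UTC − 12h = 20:45 Dorua Territory (rolling into the previous day, 21 April 2019).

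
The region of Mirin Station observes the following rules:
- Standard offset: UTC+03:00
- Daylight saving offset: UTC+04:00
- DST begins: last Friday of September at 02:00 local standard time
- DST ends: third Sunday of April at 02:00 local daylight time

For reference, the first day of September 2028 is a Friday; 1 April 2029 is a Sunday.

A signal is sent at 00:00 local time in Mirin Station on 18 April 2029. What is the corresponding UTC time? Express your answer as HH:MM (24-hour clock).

21:00

1 September 2028 is a Friday, so Fridays fall on 1, 8, 15, 22, 29; the last is September 29.
1 April 2029 is a Sunday, so the first Sunday is April 1 and the third is April 15.
18 April 2029 is outside the daylight-saving period (29 September 2028 – 15 April 2029), so Mirin Station is on standard time, UTC+03:00.
00:00 local − 3h = 21:00 UTC (rolling into the previous day, 17 April 2029).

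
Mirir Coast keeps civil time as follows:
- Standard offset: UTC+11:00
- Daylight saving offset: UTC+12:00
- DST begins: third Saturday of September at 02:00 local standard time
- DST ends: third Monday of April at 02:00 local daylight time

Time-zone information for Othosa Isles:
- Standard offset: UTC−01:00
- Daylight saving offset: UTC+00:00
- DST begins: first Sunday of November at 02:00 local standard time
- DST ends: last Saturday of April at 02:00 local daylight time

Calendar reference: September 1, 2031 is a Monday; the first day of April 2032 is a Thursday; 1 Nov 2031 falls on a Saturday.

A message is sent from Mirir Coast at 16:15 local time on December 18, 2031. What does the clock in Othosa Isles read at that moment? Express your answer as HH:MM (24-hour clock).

04:15

1 September 2031 is a Monday, so the first Saturday is September 6 and the third is September 20.
1 April 2032 is a Thursday, so the first Monday is April 5 and the third is April 19.
Daylight saving runs 20 September 2031 – 19 April 2032; December 18, 2031 is inside that window, so Mirir Coast is at UTC+12:00.
16:15 Mirir Coast − 12h = 04:15 UTC.
1 November 2031 is a Saturday, so the first Sunday is November 2.
1 April 2032 is a Thursday, so Saturdays fall on 3, 10, 17, 24; the last is April 24.
At the standard offset (UTC−01:00), 04:15 UTC − 1h = 03:15 Othosa Isles standard time.
The standard-time date in Othosa Isles, December 18, 2031, lies within the daylight-saving period (2 November 2031 – 24 April 2032), so Othosa Isles is on daylight time, UTC+00:00.
04:15 UTC + 0h = 04:15 Othosa Isles.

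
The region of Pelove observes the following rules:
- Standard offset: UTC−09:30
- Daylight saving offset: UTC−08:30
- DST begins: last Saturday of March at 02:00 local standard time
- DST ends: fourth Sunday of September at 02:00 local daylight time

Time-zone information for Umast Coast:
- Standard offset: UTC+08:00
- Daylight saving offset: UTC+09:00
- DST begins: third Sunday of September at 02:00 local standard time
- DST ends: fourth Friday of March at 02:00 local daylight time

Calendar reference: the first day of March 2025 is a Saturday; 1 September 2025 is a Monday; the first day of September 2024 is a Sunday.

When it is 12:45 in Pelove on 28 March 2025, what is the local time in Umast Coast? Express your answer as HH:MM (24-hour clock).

1 March 2025 is a Saturday, so Saturdays fall on 1, 8, 15, 22, 29; the last is March 29.
1 September 2025 is a Monday, so the first Sunday is September 7 and the fourth is September 28.
28 March 2025 does not fall between 29 March and 28 September, so daylight saving is not in effect and Pelove is at UTC−09:30.
12:45 Pelove + 9h30m = 22:15 UTC.
1 September 2024 is a Sunday, so the first Sunday is September 1 and the third is September 15.
1 March 2025 is a Saturday, so the first Friday is March 7 and the fourth is March 28.
At the standard offset (UTC+08:00), 22:15 UTC + 8h = 06:15 Umast Coast standard time (rolling into the next day, 29 March 2025).
The standard-time date in Umast Coast, 29 March 2025, does not fall between 15 September 2024 and 28 March 2025, so daylight saving is not in effect and Umast Coast is at UTC+08:00.
22:15 UTC + 8h = 06:15 Umast Coast (rolling into the next day, 29 March 2025).

06:15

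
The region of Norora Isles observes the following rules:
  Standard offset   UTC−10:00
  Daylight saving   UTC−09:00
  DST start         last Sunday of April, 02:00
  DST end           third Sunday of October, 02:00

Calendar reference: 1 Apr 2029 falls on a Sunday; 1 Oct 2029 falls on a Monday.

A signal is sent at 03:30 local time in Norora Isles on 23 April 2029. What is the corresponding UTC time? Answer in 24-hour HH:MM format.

13:30

1 April 2029 is a Sunday, so Sundays fall on 1, 8, 15, 22, 29; the last is April 29.
1 October 2029 is a Monday, so the first Sunday is October 7 and the third is October 21.
Daylight saving runs 29 April – 21 October; 23 April 2029 is outside that window, so Norora Isles is on standard time at UTC−10:00.
03:30 local + 10h = 13:30 UTC.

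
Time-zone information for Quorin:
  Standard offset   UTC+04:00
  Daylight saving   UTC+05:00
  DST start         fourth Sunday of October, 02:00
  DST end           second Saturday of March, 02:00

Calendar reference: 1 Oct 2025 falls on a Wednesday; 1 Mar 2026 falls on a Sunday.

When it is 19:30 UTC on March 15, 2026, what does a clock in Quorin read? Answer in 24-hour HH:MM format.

23:30

1 October 2025 is a Wednesday, so the first Sunday is October 5 and the fourth is October 26.
1 March 2026 is a Sunday, so the first Saturday is March 7 and the second is March 14.
At the standard offset (UTC+04:00), 19:30 UTC + 4h = 23:30 Quorin standard time.
The standard-time date in Quorin, March 15, 2026, is outside the daylight-saving period (26 October 2025 – 14 March 2026), so Quorin is on standard time, UTC+04:00.
19:30 UTC + 4h = 23:30 local.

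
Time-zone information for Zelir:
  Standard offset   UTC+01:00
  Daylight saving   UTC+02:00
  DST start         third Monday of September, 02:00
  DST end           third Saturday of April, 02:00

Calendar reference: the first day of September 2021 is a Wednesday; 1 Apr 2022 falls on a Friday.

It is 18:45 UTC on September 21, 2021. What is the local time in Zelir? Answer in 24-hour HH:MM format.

1 September 2021 is a Wednesday, so the first Monday is September 6 and the third is September 20.
1 April 2022 is a Friday, so the first Saturday is April 2 and the third is April 16.
At the standard offset (UTC+01:00), 18:45 UTC + 1h = 19:45 Zelir standard time.
Daylight saving runs 20 September 2021 – 16 April 2022; the standard-time date in Zelir, September 21, 2021, is inside that window, so Zelir is at UTC+02:00.
18:45 UTC + 2h = 20:45 local.

20:45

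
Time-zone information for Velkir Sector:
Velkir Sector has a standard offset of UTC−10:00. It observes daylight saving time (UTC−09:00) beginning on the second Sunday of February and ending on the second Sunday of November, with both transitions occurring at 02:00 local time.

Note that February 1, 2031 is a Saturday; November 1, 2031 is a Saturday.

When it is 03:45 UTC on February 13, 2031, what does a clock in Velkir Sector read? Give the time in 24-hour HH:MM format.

18:45

1 February 2031 is a Saturday, so the first Sunday is February 2 and the second is February 9.
1 November 2031 is a Saturday, so the first Sunday is November 2 and the second is November 9.
At the standard offset (UTC−10:00), 03:45 UTC − 10h = 17:45 Velkir Sector standard time (rolling into the previous day, 12 February 2031).
The standard-time date in Velkir Sector, February 12, 2031, lies within the daylight-saving period (9 February – 9 November), so Velkir Sector is on daylight time, UTC−09:00.
03:45 UTC − 9h = 18:45 local (rolling into the previous day, 12 February 2031).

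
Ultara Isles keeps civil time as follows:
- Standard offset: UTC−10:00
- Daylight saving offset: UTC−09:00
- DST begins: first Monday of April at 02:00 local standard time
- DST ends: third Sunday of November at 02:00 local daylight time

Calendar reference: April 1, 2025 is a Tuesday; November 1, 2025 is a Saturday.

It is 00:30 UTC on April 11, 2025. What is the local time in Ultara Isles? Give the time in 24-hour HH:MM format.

1 April 2025 is a Tuesday, so the first Monday is April 7.
1 November 2025 is a Saturday, so the first Sunday is November 2 and the third is November 16.
At the standard offset (UTC−10:00), 00:30 UTC − 10h = 14:30 Ultara Isles standard time (rolling into the previous day, 10 April 2025).
The standard-time date in Ultara Isles, April 10, 2025, falls between 7 April and 16 November, so daylight saving is in effect and Ultara Isles is at UTC−09:00.
00:30 UTC − 9h = 15:30 local (rolling into the previous day, 10 April 2025).

15:30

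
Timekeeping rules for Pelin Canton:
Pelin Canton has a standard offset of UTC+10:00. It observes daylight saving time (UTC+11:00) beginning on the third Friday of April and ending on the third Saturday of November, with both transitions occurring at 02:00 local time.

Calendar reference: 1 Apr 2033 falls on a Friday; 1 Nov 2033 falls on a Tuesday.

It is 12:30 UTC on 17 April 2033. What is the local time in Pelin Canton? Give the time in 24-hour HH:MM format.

1 April 2033 is a Friday, so the first Friday is April 1 and the third is April 15.
1 November 2033 is a Tuesday, so the first Saturday is November 5 and the third is November 19.
At the standard offset (UTC+10:00), 12:30 UTC + 10h = 22:30 Pelin Canton standard time.
The standard-time date in Pelin Canton, 17 April 2033, lies within the daylight-saving period (15 April – 19 November), so Pelin Canton is on daylight time, UTC+11:00.
12:30 UTC + 11h = 23:30 local.

23:30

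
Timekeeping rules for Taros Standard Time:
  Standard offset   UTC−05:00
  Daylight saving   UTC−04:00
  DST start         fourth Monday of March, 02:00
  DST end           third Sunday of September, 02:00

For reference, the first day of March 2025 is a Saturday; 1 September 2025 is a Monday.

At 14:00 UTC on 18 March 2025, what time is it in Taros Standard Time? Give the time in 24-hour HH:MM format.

1 March 2025 is a Saturday, so the first Monday is March 3 and the fourth is March 24.
1 September 2025 is a Monday, so the first Sunday is September 7 and the third is September 21.
At the standard offset (UTC−05:00), 14:00 UTC − 5h = 09:00 Taros Standard Time standard time.
The standard-time date in Taros Standard Time, 18 March 2025, is outside the daylight-saving period (24 March – 21 September), so Taros Standard Time is on standard time, UTC−05:00.
14:00 UTC − 5h = 09:00 local.

09:00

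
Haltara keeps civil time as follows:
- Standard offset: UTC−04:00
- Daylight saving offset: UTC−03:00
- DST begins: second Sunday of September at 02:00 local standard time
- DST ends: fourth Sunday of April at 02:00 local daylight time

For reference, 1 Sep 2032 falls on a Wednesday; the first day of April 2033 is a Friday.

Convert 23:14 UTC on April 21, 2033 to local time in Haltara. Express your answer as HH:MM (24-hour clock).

20:14

1 September 2032 is a Wednesday, so the first Sunday is September 5 and the second is September 12.
1 April 2033 is a Friday, so the first Sunday is April 3 and the fourth is April 24.
At the standard offset (UTC−04:00), 23:14 UTC − 4h = 19:14 Haltara standard time.
Daylight saving runs 12 September 2032 – 24 April 2033; the standard-time date in Haltara, April 21, 2033, is inside that window, so Haltara is at UTC−03:00.
23:14 UTC − 3h = 20:14 local.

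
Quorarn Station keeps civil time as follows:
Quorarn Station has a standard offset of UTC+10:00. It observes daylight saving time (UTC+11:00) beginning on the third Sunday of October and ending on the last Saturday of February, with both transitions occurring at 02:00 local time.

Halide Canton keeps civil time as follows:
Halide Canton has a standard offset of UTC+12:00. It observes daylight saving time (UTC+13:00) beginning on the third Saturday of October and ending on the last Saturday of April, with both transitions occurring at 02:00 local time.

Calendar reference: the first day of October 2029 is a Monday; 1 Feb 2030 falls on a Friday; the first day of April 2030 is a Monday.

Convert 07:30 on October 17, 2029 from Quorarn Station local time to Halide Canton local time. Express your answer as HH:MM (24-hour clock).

09:30

1 October 2029 is a Monday, so the first Sunday is October 7 and the third is October 21.
1 February 2030 is a Friday, so Saturdays fall on 2, 9, 16, 23; the last is February 23.
October 17, 2029 does not fall between 21 October 2029 and 23 February 2030, so daylight saving is not in effect and Quorarn Station is at UTC+10:00.
07:30 Quorarn Station − 10h = 21:30 UTC (rolling into the previous day, 16 October 2029).
1 October 2029 is a Monday, so the first Saturday is October 6 and the third is October 20.
1 April 2030 is a Monday, so Saturdays fall on 6, 13, 20, 27; the last is April 27.
At the standard offset (UTC+12:00), 21:30 UTC + 12h = 09:30 Halide Canton standard time (rolling into the next day, 17 October 2029).
Daylight saving runs 20 October 2029 – 27 April 2030; the standard-time date in Halide Canton, October 17, 2029, is outside that window, so Halide Canton is on standard time at UTC+12:00.
21:30 UTC + 12h = 09:30 Halide Canton (rolling into the next day, 17 October 2029).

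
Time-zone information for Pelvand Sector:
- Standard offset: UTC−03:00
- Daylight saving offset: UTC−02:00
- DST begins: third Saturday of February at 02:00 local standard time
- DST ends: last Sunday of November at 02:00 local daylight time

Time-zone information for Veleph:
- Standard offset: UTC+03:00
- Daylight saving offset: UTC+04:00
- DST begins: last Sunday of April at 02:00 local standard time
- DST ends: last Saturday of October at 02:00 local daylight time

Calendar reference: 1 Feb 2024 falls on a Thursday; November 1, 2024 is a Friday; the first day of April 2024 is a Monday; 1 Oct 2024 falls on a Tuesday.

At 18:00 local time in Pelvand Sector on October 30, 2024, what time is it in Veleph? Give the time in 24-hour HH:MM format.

23:00

1 February 2024 is a Thursday, so the first Saturday is February 3 and the third is February 17.
1 November 2024 is a Friday, so Sundays fall on 3, 10, 17, 24; the last is November 24.
October 30, 2024 lies within the daylight-saving period (17 February – 24 November), so Pelvand Sector is on daylight time, UTC−02:00.
18:00 Pelvand Sector + 2h = 20:00 UTC.
1 April 2024 is a Monday, so Sundays fall on 7, 14, 21, 28; the last is April 28.
1 October 2024 is a Tuesday, so Saturdays fall on 5, 12, 19, 26; the last is October 26.
At the standard offset (UTC+03:00), 20:00 UTC + 3h = 23:00 Veleph standard time.
The standard-time date in Veleph, October 30, 2024, does not fall between 28 April and 26 October, so daylight saving is not in effect and Veleph is at UTC+03:00.
20:00 UTC + 3h = 23:00 Veleph.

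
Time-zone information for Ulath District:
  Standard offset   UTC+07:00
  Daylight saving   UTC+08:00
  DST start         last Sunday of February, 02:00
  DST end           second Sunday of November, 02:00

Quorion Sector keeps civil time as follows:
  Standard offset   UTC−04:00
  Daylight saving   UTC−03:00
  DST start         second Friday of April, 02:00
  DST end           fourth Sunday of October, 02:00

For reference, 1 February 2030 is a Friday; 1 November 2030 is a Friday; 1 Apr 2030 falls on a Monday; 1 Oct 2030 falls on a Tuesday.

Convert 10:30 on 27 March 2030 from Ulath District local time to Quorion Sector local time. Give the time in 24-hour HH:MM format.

1 February 2030 is a Friday, so Sundays fall on 3, 10, 17, 24; the last is February 24.
1 November 2030 is a Friday, so the first Sunday is November 3 and the second is November 10.
Daylight saving runs 24 February – 10 November; 27 March 2030 is inside that window, so Ulath District is at UTC+08:00.
10:30 Ulath District − 8h = 02:30 UTC.
1 April 2030 is a Monday, so the first Friday is April 5 and the second is April 12.
1 October 2030 is a Tuesday, so the first Sunday is October 6 and the fourth is October 27.
At the standard offset (UTC−04:00), 02:30 UTC − 4h = 22:30 Quorion Sector standard time (rolling into the previous day, 26 March 2030).
Daylight saving runs 12 April – 27 October; the standard-time date in Quorion Sector, 26 March 2030, is outside that window, so Quorion Sector is on standard time at UTC−04:00.
02:30 UTC − 4h = 22:30 Quorion Sector (rolling into the previous day, 26 March 2030).

22:30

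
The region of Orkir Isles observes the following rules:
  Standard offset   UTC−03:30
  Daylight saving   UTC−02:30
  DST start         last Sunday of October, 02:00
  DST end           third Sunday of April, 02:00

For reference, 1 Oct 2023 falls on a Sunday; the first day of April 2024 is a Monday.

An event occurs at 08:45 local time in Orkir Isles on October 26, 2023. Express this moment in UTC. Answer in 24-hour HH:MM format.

12:15

1 October 2023 is a Sunday, so Sundays fall on 1, 8, 15, 22, 29; the last is October 29.
1 April 2024 is a Monday, so the first Sunday is April 7 and the third is April 21.
October 26, 2023 does not fall between 29 October 2023 and 21 April 2024, so daylight saving is not in effect and Orkir Isles is at UTC−03:30.
08:45 local + 3h30m = 12:15 UTC.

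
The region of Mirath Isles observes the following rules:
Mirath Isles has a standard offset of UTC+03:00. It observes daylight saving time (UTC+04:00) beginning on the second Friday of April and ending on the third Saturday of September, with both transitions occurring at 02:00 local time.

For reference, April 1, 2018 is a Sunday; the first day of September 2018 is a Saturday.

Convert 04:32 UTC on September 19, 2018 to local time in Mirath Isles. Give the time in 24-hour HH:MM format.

07:32

1 April 2018 is a Sunday, so the first Friday is April 6 and the second is April 13.
1 September 2018 is a Saturday, so the first Saturday is September 1 and the third is September 15.
At the standard offset (UTC+03:00), 04:32 UTC + 3h = 07:32 Mirath Isles standard time.
The standard-time date in Mirath Isles, September 19, 2018, is outside the daylight-saving period (13 April – 15 September), so Mirath Isles is on standard time, UTC+03:00.
04:32 UTC + 3h = 07:32 local.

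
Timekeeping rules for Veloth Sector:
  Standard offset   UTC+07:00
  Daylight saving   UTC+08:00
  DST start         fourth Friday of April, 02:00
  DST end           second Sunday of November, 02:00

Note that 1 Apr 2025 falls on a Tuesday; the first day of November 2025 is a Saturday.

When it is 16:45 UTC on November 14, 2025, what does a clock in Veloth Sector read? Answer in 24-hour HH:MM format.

23:45

1 April 2025 is a Tuesday, so the first Friday is April 4 and the fourth is April 25.
1 November 2025 is a Saturday, so the first Sunday is November 2 and the second is November 9.
At the standard offset (UTC+07:00), 16:45 UTC + 7h = 23:45 Veloth Sector standard time.
The standard-time date in Veloth Sector, November 14, 2025, does not fall between 25 April and 9 November, so daylight saving is not in effect and Veloth Sector is at UTC+07:00.
16:45 UTC + 7h = 23:45 local.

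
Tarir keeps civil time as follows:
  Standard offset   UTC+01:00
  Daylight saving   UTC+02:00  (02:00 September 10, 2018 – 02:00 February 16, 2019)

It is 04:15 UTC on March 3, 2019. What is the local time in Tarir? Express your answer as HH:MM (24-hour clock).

At the standard offset (UTC+01:00), 04:15 UTC + 1h = 05:15 Tarir standard time.
The standard-time date in Tarir, March 3, 2019, is outside the daylight-saving period (10 September 2018 – 16 February 2019), so Tarir is on standard time, UTC+01:00.
04:15 UTC + 1h = 05:15 local.

05:15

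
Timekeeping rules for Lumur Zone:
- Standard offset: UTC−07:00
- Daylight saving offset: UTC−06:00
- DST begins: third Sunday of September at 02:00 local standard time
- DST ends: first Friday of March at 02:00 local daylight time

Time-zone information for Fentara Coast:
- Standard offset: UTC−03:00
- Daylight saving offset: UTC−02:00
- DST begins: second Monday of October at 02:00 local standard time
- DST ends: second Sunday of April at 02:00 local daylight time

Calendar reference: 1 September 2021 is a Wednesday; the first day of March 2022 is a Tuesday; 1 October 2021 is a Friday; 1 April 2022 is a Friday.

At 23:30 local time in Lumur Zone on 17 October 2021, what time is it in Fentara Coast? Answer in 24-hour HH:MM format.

03:30

1 September 2021 is a Wednesday, so the first Sunday is September 5 and the third is September 19.
1 March 2022 is a Tuesday, so the first Friday is March 4.
17 October 2021 lies within the daylight-saving period (19 September 2021 – 4 March 2022), so Lumur Zone is on daylight time, UTC−06:00.
23:30 Lumur Zone + 6h = 05:30 UTC (rolling into the next day, 18 October 2021).
1 October 2021 is a Friday, so the first Monday is October 4 and the second is October 11.
1 April 2022 is a Friday, so the first Sunday is April 3 and the second is April 10.
At the standard offset (UTC−03:00), 05:30 UTC − 3h = 02:30 Fentara Coast standard time.
Daylight saving runs 11 October 2021 – 10 April 2022; the standard-time date in Fentara Coast, 18 October 2021, is inside that window, so Fentara Coast is at UTC−02:00.
05:30 UTC − 2h = 03:30 Fentara Coast.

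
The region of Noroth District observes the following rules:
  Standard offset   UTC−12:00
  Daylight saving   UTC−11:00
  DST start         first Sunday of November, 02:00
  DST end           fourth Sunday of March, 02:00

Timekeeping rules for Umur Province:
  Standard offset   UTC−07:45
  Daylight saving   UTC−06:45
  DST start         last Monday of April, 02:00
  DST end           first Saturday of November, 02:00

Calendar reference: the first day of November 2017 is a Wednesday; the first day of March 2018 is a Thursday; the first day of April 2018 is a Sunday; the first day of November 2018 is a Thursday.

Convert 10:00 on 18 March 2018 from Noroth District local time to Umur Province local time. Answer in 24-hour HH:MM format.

1 November 2017 is a Wednesday, so the first Sunday is November 5.
1 March 2018 is a Thursday, so the first Sunday is March 4 and the fourth is March 25.
18 March 2018 falls between 5 November 2017 and 25 March 2018, so daylight saving is in effect and Noroth District is at UTC−11:00.
10:00 Noroth District + 11h = 21:00 UTC.
1 April 2018 is a Sunday, so Mondays fall on 2, 9, 16, 23, 30; the last is April 30.
1 November 2018 is a Thursday, so the first Saturday is November 3.
At the standard offset (UTC−07:45), 21:00 UTC − 7h45m = 13:15 Umur Province standard time.
The standard-time date in Umur Province, 18 March 2018, is outside the daylight-saving period (30 April – 3 November), so Umur Province is on standard time, UTC−07:45.
21:00 UTC − 7h45m = 13:15 Umur Province.

13:15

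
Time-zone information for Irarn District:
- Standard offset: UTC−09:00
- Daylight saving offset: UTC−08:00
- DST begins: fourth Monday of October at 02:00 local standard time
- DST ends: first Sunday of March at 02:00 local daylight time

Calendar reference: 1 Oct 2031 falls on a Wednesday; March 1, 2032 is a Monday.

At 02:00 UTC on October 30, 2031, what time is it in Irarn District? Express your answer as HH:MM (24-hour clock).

1 October 2031 is a Wednesday, so the first Monday is October 6 and the fourth is October 27.
1 March 2032 is a Monday, so the first Sunday is March 7.
At the standard offset (UTC−09:00), 02:00 UTC − 9h = 17:00 Irarn District standard time (rolling into the previous day, 29 October 2031).
Daylight saving runs 27 October 2031 – 7 March 2032; the standard-time date in Irarn District, October 29, 2031, is inside that window, so Irarn District is at UTC−08:00.
02:00 UTC − 8h = 18:00 local (rolling into the previous day, 29 October 2031).

18:00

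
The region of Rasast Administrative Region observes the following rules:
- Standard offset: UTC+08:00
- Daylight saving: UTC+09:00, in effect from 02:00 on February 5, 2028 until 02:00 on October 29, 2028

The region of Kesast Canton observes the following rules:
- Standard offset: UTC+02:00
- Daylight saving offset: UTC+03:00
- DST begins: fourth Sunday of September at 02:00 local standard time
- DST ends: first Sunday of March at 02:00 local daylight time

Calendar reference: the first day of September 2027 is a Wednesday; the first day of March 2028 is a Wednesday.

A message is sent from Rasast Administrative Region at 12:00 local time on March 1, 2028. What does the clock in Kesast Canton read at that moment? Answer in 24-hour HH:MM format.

06:00

March 1, 2028 falls between 5 February and 29 October, so daylight saving is in effect and Rasast Administrative Region is at UTC+09:00.
12:00 Rasast Administrative Region − 9h = 03:00 UTC.
1 September 2027 is a Wednesday, so the first Sunday is September 5 and the fourth is September 26.
1 March 2028 is a Wednesday, so the first Sunday is March 5.
At the standard offset (UTC+02:00), 03:00 UTC + 2h = 05:00 Kesast Canton standard time.
The standard-time date in Kesast Canton, March 1, 2028, falls between 26 September 2027 and 5 March 2028, so daylight saving is in effect and Kesast Canton is at UTC+03:00.
03:00 UTC + 3h = 06:00 Kesast Canton.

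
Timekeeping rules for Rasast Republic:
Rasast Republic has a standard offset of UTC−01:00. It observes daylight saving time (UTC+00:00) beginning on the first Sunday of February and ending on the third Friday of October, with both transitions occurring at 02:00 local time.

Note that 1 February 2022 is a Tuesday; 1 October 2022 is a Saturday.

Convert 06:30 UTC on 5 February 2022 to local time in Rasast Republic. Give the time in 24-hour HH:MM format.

05:30

1 February 2022 is a Tuesday, so the first Sunday is February 6.
1 October 2022 is a Saturday, so the first Friday is October 7 and the third is October 21.
At the standard offset (UTC−01:00), 06:30 UTC − 1h = 05:30 Rasast Republic standard time.
Daylight saving runs 6 February – 21 October; the standard-time date in Rasast Republic, 5 February 2022, is outside that window, so Rasast Republic is on standard time at UTC−01:00.
06:30 UTC − 1h = 05:30 local.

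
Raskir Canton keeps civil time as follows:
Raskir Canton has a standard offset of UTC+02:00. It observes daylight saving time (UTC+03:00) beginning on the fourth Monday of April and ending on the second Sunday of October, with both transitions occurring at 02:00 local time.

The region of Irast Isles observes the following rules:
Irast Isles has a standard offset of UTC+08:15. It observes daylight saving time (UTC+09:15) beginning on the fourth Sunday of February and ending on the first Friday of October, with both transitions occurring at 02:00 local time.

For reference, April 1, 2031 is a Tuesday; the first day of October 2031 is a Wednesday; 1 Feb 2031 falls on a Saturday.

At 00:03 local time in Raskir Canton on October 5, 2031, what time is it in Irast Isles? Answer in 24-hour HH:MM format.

05:18

1 April 2031 is a Tuesday, so the first Monday is April 7 and the fourth is April 28.
1 October 2031 is a Wednesday, so the first Sunday is October 5 and the second is October 12.
October 5, 2031 falls between 28 April and 12 October, so daylight saving is in effect and Raskir Canton is at UTC+03:00.
00:03 Raskir Canton − 3h = 21:03 UTC (rolling into the previous day, 4 October 2031).
1 February 2031 is a Saturday, so the first Sunday is February 2 and the fourth is February 23.
1 October 2031 is a Wednesday, so the first Friday is October 3.
At the standard offset (UTC+08:15), 21:03 UTC + 8h15m = 05:18 Irast Isles standard time (rolling into the next day, 5 October 2031).
The standard-time date in Irast Isles, October 5, 2031, does not fall between 23 February and 3 October, so daylight saving is not in effect and Irast Isles is at UTC+08:15.
21:03 UTC + 8h15m = 05:18 Irast Isles (rolling into the next day, 5 October 2031).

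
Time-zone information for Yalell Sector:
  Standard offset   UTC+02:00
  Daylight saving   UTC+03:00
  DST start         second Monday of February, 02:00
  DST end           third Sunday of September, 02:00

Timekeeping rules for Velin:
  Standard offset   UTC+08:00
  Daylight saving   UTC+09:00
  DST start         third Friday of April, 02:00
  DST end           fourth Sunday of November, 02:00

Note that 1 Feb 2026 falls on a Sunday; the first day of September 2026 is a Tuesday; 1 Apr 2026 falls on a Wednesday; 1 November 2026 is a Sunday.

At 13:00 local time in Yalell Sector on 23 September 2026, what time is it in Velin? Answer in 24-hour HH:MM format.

20:00

1 February 2026 is a Sunday, so the first Monday is February 2 and the second is February 9.
1 September 2026 is a Tuesday, so the first Sunday is September 6 and the third is September 20.
Daylight saving runs 9 February – 20 September; 23 September 2026 is outside that window, so Yalell Sector is on standard time at UTC+02:00.
13:00 Yalell Sector − 2h = 11:00 UTC.
1 April 2026 is a Wednesday, so the first Friday is April 3 and the third is April 17.
1 November 2026 is a Sunday, so the first Sunday is November 1 and the fourth is November 22.
At the standard offset (UTC+08:00), 11:00 UTC + 8h = 19:00 Velin standard time.
The standard-time date in Velin, 23 September 2026, lies within the daylight-saving period (17 April – 22 November), so Velin is on daylight time, UTC+09:00.
11:00 UTC + 9h = 20:00 Velin.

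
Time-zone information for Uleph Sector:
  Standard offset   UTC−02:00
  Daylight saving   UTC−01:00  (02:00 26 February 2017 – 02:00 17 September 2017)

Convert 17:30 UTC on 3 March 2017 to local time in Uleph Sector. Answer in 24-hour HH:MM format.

16:30

At the standard offset (UTC−02:00), 17:30 UTC − 2h = 15:30 Uleph Sector standard time.
The standard-time date in Uleph Sector, 3 March 2017, falls between 26 February and 17 September, so daylight saving is in effect and Uleph Sector is at UTC−01:00.
17:30 UTC − 1h = 16:30 local.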